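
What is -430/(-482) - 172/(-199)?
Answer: 84237/47959 ≈ 1.7564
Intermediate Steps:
-430/(-482) - 172/(-199) = -430*(-1/482) - 172*(-1/199) = 215/241 + 172/199 = 84237/47959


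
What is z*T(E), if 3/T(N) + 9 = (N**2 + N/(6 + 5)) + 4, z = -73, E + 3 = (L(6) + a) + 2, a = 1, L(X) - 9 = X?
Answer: -2409/2435 ≈ -0.98932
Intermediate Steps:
L(X) = 9 + X
E = 15 (E = -3 + (((9 + 6) + 1) + 2) = -3 + ((15 + 1) + 2) = -3 + (16 + 2) = -3 + 18 = 15)
T(N) = 3/(-5 + N**2 + N/11) (T(N) = 3/(-9 + ((N**2 + N/(6 + 5)) + 4)) = 3/(-9 + ((N**2 + N/11) + 4)) = 3/(-9 + (4 + N**2 + N/11)) = 3/(-5 + N**2 + N/11))
z*T(E) = -2409/(-55 + 15 + 11*15**2) = -2409/(-55 + 15 + 11*225) = -2409/(-55 + 15 + 2475) = -2409/2435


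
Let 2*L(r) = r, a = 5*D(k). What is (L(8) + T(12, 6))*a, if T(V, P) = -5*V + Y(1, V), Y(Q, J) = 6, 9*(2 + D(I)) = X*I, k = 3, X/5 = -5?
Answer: 7750/3 ≈ 2583.3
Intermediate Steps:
X = -25 (X = 5*(-5) = -25)
D(I) = -2 - 25*I/9 (D(I) = -2 + (-25*I)/9 = -2 - 25*I/9)
a = -155/3 (a = 5*(-2 - 25/9*3) = 5*(-2 - 25/3) = 5*(-31/3) = -155/3 ≈ -51.667)
L(r) = r/2
T(V, P) = 6 - 5*V (T(V, P) = -5*V + 6 = 6 - 5*V)
(L(8) + T(12, 6))*a = ((½)*8 + (6 - 5*12))*(-155/3) = (4 + (6 - 60))*(-155/3) = (4 - 54)*(-155/3) = -50*(-155/3) = 7750/3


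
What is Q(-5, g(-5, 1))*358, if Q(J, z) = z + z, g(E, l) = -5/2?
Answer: -1790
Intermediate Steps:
g(E, l) = -5/2 (g(E, l) = -5*1/2 = -5/2)
Q(J, z) = 2*z
Q(-5, g(-5, 1))*358 = (2*(-5/2))*358 = -5*358 = -1790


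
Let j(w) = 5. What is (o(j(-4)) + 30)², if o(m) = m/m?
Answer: 961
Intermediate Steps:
o(m) = 1
(o(j(-4)) + 30)² = (1 + 30)² = 31² = 961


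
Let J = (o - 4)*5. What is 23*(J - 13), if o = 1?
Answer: -644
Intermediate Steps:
J = -15 (J = (1 - 4)*5 = -3*5 = -15)
23*(J - 13) = 23*(-15 - 13) = 23*(-28) = -644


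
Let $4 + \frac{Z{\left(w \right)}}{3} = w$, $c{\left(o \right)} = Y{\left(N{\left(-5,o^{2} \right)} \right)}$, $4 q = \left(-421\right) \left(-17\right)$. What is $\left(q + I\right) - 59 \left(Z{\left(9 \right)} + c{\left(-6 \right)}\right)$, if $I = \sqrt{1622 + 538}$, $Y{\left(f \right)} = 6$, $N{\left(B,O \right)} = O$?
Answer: $\frac{2201}{4} + 12 \sqrt{15} \approx 596.73$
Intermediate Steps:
$q = \frac{7157}{4}$ ($q = \frac{\left(-421\right) \left(-17\right)}{4} = \frac{1}{4} \cdot 7157 = \frac{7157}{4} \approx 1789.3$)
$c{\left(o \right)} = 6$
$Z{\left(w \right)} = -12 + 3 w$
$I = 12 \sqrt{15}$ ($I = \sqrt{2160} = 12 \sqrt{15} \approx 46.476$)
$\left(q + I\right) - 59 \left(Z{\left(9 \right)} + c{\left(-6 \right)}\right) = \left(\frac{7157}{4} + 12 \sqrt{15}\right) - 59 \left(\left(-12 + 3 \cdot 9\right) + 6\right) = \left(\frac{7157}{4} + 12 \sqrt{15}\right) - 59 \left(\left(-12 + 27\right) + 6\right) = \left(\frac{7157}{4} + 12 \sqrt{15}\right) - 59 \left(15 + 6\right) = \left(\frac{7157}{4} + 12 \sqrt{15}\right) - 1239 = \frac{2201}{4} + 12 \sqrt{15}$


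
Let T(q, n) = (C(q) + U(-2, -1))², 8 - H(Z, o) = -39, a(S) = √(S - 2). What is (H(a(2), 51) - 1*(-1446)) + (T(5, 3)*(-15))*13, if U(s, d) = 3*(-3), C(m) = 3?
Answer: -5527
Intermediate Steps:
a(S) = √(-2 + S)
H(Z, o) = 47 (H(Z, o) = 8 - 1*(-39) = 8 + 39 = 47)
U(s, d) = -9
T(q, n) = 36 (T(q, n) = (3 - 9)² = (-6)² = 36)
(H(a(2), 51) - 1*(-1446)) + (T(5, 3)*(-15))*13 = (47 - 1*(-1446)) + (36*(-15))*13 = (47 + 1446) - 540*13 = 1493 - 7020 = -5527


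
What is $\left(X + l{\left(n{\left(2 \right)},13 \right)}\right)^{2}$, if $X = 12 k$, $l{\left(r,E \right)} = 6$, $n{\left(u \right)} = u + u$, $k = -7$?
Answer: $6084$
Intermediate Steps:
$n{\left(u \right)} = 2 u$
$X = -84$ ($X = 12 \left(-7\right) = -84$)
$\left(X + l{\left(n{\left(2 \right)},13 \right)}\right)^{2} = \left(-84 + 6\right)^{2} = \left(-78\right)^{2} = 6084$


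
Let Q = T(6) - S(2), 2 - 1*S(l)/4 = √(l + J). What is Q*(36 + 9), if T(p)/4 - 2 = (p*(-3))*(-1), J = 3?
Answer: 3240 + 180*√5 ≈ 3642.5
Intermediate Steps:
T(p) = 8 + 12*p (T(p) = 8 + 4*((p*(-3))*(-1)) = 8 + 4*(-3*p*(-1)) = 8 + 4*(3*p) = 8 + 12*p)
S(l) = 8 - 4*√(3 + l) (S(l) = 8 - 4*√(l + 3) = 8 - 4*√(3 + l))
Q = 72 + 4*√5 (Q = (8 + 12*6) - (8 - 4*√(3 + 2)) = (8 + 72) - (8 - 4*√5) = 80 + (-8 + 4*√5) = 72 + 4*√5 ≈ 80.944)
Q*(36 + 9) = (72 + 4*√5)*(36 + 9) = (72 + 4*√5)*45 = 3240 + 180*√5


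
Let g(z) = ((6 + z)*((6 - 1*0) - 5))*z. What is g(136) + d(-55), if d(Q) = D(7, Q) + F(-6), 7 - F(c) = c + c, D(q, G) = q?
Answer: 19338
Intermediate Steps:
F(c) = 7 - 2*c (F(c) = 7 - (c + c) = 7 - 2*c)
d(Q) = 26 (d(Q) = 7 + (7 - 2*(-6)) = 7 + (7 + 12) = 7 + 19 = 26)
g(z) = z*(6 + z) (g(z) = ((6 + z)*((6 + 0) - 5))*z = ((6 + z)*(6 - 5))*z = ((6 + z)*1)*z = (6 + z)*z = z*(6 + z))
g(136) + d(-55) = 136*(6 + 136) + 26 = 136*142 + 26 = 19312 + 26 = 19338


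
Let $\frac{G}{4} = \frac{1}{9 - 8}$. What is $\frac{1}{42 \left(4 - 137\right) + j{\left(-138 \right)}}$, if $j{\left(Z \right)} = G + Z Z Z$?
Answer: $- \frac{1}{2633654} \approx -3.797 \cdot 10^{-7}$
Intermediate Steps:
$G = 4$ ($G = \frac{4}{9 - 8} = \frac{4}{1} = 4 \cdot 1 = 4$)
$j{\left(Z \right)} = 4 + Z^{3}$ ($j{\left(Z \right)} = 4 + Z Z Z = 4 + Z Z^{2} = 4 + Z^{3}$)
$\frac{1}{42 \left(4 - 137\right) + j{\left(-138 \right)}} = \frac{1}{42 \left(4 - 137\right) + \left(4 + \left(-138\right)^{3}\right)} = \frac{1}{42 \left(4 - 137\right) + \left(4 - 2628072\right)} = \frac{1}{42 \left(-133\right) - 2628068} = \frac{1}{-5586 - 2628068} = \frac{1}{-2633654} = - \frac{1}{2633654}$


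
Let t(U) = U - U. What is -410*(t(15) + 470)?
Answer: -192700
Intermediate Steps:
t(U) = 0
-410*(t(15) + 470) = -410*(0 + 470) = -410*470 = -192700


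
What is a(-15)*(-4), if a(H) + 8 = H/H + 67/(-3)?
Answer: 352/3 ≈ 117.33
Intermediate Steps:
a(H) = -88/3 (a(H) = -8 + (H/H + 67/(-3)) = -8 + (1 + 67*(-1/3)) = -8 + (1 - 67/3) = -8 - 64/3 = -88/3)
a(-15)*(-4) = -88/3*(-4) = 352/3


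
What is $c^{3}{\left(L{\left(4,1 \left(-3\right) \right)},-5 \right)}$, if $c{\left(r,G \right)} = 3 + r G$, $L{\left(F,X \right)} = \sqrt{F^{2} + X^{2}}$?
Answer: $-10648$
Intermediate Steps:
$c{\left(r,G \right)} = 3 + G r$
$c^{3}{\left(L{\left(4,1 \left(-3\right) \right)},-5 \right)} = \left(3 - 5 \sqrt{4^{2} + \left(1 \left(-3\right)\right)^{2}}\right)^{3} = \left(3 - 5 \sqrt{16 + \left(-3\right)^{2}}\right)^{3} = \left(3 - 5 \sqrt{16 + 9}\right)^{3} = \left(3 - 5 \sqrt{25}\right)^{3} = \left(3 - 25\right)^{3} = \left(-22\right)^{3} = -10648$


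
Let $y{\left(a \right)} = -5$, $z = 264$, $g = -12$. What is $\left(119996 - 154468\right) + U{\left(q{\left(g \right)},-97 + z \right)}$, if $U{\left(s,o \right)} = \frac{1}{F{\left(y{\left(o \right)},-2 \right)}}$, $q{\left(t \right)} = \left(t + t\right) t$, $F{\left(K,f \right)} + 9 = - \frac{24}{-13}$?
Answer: $- \frac{3205909}{93} \approx -34472.0$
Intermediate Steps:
$F{\left(K,f \right)} = - \frac{93}{13}$ ($F{\left(K,f \right)} = -9 - \frac{24}{-13} = -9 - - \frac{24}{13} = -9 + \frac{24}{13} = - \frac{93}{13}$)
$q{\left(t \right)} = 2 t^{2}$ ($q{\left(t \right)} = 2 t t = 2 t^{2}$)
$U{\left(s,o \right)} = - \frac{13}{93}$ ($U{\left(s,o \right)} = \frac{1}{- \frac{93}{13}} = - \frac{13}{93}$)
$\left(119996 - 154468\right) + U{\left(q{\left(g \right)},-97 + z \right)} = \left(119996 - 154468\right) - \frac{13}{93} = -34472 - \frac{13}{93} = - \frac{3205909}{93}$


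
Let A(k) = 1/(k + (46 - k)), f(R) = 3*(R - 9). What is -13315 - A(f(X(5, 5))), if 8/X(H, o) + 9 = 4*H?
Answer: -612491/46 ≈ -13315.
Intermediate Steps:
X(H, o) = 8/(-9 + 4*H)
f(R) = -27 + 3*R (f(R) = 3*(-9 + R) = -27 + 3*R)
A(k) = 1/46
-13315 - A(f(X(5, 5))) = -13315 - 1*1/46 = -13315 - 1/46 = -612491/46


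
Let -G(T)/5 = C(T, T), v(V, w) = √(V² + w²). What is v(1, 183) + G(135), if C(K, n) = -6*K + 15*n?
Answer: -6075 + √33490 ≈ -5892.0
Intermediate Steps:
G(T) = -45*T (G(T) = -5*(-6*T + 15*T) = -45*T)
v(1, 183) + G(135) = √(1² + 183²) - 45*135 = √(1 + 33489) - 6075 = √33490 - 6075 = -6075 + √33490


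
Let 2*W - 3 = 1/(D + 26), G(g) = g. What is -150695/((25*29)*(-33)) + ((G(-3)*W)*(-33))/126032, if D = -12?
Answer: 106377766289/16885767360 ≈ 6.2999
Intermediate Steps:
W = 43/28 (W = 3/2 + 1/(2*(-12 + 26)) = 3/2 + (½)/14 = 3/2 + (½)*(1/14) = 3/2 + 1/28 = 43/28 ≈ 1.5357)
-150695/((25*29)*(-33)) + ((G(-3)*W)*(-33))/126032 = -150695/((25*29)*(-33)) + (-3*43/28*(-33))/126032 = -150695/(725*(-33)) - 129/28*(-33)*(1/126032) = -150695/(-23925) + (4257/28)*(1/126032) = -150695*(-1/23925) + 4257/3528896 = 30139/4785 + 4257/3528896 = 106377766289/16885767360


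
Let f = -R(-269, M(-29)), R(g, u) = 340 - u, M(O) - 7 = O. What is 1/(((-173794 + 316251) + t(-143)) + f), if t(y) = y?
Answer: 1/141952 ≈ 7.0446e-6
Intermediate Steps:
M(O) = 7 + O
f = -362 (f = -(340 - (7 - 29)) = -(340 - 1*(-22)) = -(340 + 22) = -1*362 = -362)
1/(((-173794 + 316251) + t(-143)) + f) = 1/(((-173794 + 316251) - 143) - 362) = 1/((142457 - 143) - 362) = 1/(142314 - 362) = 1/141952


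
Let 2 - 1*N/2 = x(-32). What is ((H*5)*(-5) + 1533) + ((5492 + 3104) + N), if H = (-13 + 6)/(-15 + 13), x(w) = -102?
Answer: 20499/2 ≈ 10250.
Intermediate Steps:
H = 7/2 (H = -7/(-2) = -7*(-½) = 7/2 ≈ 3.5000)
N = 208 (N = 4 - 2*(-102) = 4 + 204 = 208)
((H*5)*(-5) + 1533) + ((5492 + 3104) + N) = (((7/2)*5)*(-5) + 1533) + ((5492 + 3104) + 208) = ((35/2)*(-5) + 1533) + (8596 + 208) = (-175/2 + 1533) + 8804 = 2891/2 + 8804 = 20499/2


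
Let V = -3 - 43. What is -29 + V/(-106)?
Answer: -1514/53 ≈ -28.566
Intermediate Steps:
V = -46
-29 + V/(-106) = -29 - 46/(-106) = -29 - 46*(-1/106) = -29 + 23/53 = -1514/53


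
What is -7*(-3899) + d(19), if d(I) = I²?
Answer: 27654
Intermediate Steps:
-7*(-3899) + d(19) = -7*(-3899) + 19² = 27293 + 361 = 27654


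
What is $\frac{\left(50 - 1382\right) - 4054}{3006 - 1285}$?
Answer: $- \frac{5386}{1721} \approx -3.1296$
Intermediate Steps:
$\frac{\left(50 - 1382\right) - 4054}{3006 - 1285} = \frac{\left(50 - 1382\right) - 4054}{1721} = \left(-1332 - 4054\right) \frac{1}{1721} = \left(-5386\right) \frac{1}{1721} = - \frac{5386}{1721}$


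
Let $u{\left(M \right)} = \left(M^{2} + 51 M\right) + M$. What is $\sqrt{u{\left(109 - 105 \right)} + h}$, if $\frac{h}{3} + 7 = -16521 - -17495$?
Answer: $25 \sqrt{5} \approx 55.902$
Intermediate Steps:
$u{\left(M \right)} = M^{2} + 52 M$
$h = 2901$ ($h = -21 + 3 \left(-16521 - -17495\right) = -21 + 3 \left(-16521 + 17495\right) = -21 + 3 \cdot 974 = -21 + 2922 = 2901$)
$\sqrt{u{\left(109 - 105 \right)} + h} = \sqrt{\left(109 - 105\right) \left(52 + \left(109 - 105\right)\right) + 2901} = \sqrt{4 \left(52 + 4\right) + 2901} = \sqrt{4 \cdot 56 + 2901} = \sqrt{224 + 2901} = \sqrt{3125} = 25 \sqrt{5}$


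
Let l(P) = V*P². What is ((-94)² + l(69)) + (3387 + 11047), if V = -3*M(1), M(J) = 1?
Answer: 8987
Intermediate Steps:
V = -3 (V = -3*1 = -3)
l(P) = -3*P²
((-94)² + l(69)) + (3387 + 11047) = ((-94)² - 3*69²) + (3387 + 11047) = (8836 - 3*4761) + 14434 = (8836 - 14283) + 14434 = -5447 + 14434 = 8987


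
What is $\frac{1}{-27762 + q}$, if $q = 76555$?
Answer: $\frac{1}{48793} \approx 2.0495 \cdot 10^{-5}$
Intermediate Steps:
$\frac{1}{-27762 + q} = \frac{1}{-27762 + 76555} = \frac{1}{48793}$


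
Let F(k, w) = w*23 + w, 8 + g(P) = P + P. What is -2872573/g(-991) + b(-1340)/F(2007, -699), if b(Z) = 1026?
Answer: 1338562303/927340 ≈ 1443.4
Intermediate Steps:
g(P) = -8 + 2*P (g(P) = -8 + (P + P) = -8 + 2*P)
F(k, w) = 24*w (F(k, w) = 23*w + w = 24*w)
-2872573/g(-991) + b(-1340)/F(2007, -699) = -2872573/(-8 + 2*(-991)) + 1026/((24*(-699))) = -2872573/(-8 - 1982) + 1026/(-16776) = -2872573/(-1990) + 1026*(-1/16776) = -2872573*(-1/1990) - 57/932 = 2872573/1990 - 57/932 = 1338562303/927340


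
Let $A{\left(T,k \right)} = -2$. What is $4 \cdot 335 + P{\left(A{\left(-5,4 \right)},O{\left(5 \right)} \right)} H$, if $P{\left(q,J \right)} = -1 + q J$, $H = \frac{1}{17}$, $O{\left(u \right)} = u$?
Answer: $\frac{22769}{17} \approx 1339.4$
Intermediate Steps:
$H = \frac{1}{17} \approx 0.058824$
$P{\left(q,J \right)} = -1 + J q$
$4 \cdot 335 + P{\left(A{\left(-5,4 \right)},O{\left(5 \right)} \right)} H = 4 \cdot 335 + \left(-1 + 5 \left(-2\right)\right) \frac{1}{17} = 1340 + \left(-1 - 10\right) \frac{1}{17} = 1340 - \frac{11}{17} = \frac{22769}{17}$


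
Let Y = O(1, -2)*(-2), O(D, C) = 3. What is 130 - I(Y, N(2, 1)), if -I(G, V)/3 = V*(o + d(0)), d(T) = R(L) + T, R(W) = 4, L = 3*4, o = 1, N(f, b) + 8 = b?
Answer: 25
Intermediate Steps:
N(f, b) = -8 + b
L = 12
Y = -6 (Y = 3*(-2) = -6)
d(T) = 4 + T
I(G, V) = -15*V (I(G, V) = -3*V*(1 + (4 + 0)) = -3*V*(1 + 4) = -3*V*5 = -15*V)
130 - I(Y, N(2, 1)) = 130 - (-15)*(-8 + 1) = 130 - (-15)*(-7) = 130 - 1*105 = 130 - 105 = 25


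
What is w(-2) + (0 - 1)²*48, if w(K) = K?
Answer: 46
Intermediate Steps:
w(-2) + (0 - 1)²*48 = -2 + (0 - 1)²*48 = -2 + (-1)²*48 = -2 + 1*48 = -2 + 48 = 46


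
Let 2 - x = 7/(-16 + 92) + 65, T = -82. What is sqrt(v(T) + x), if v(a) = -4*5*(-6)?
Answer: 5*sqrt(3287)/38 ≈ 7.5437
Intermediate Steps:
v(a) = 120 (v(a) = -20*(-6) = 120)
x = -4795/76 (x = 2 - (7/(-16 + 92) + 65) = 2 - (7/76 + 65) = 2 - 1*4947/76 = 2 - 4947/76 = -4795/76 ≈ -63.092)
sqrt(v(T) + x) = sqrt(120 - 4795/76) = sqrt(4325/76) = 5*sqrt(3287)/38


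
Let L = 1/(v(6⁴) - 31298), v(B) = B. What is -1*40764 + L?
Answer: -1223001529/30002 ≈ -40764.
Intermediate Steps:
L = -1/30002 (L = 1/(6⁴ - 31298) = 1/(1296 - 31298) = 1/(-30002) = -1/30002 ≈ -3.3331e-5)
-1*40764 + L = -1*40764 - 1/30002 = -40764 - 1/30002 = -1223001529/30002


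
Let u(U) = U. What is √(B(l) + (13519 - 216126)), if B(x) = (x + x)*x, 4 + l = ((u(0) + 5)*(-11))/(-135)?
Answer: I*√147681685/27 ≈ 450.09*I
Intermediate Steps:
l = -97/27 (l = -4 + ((0 + 5)*(-11))/(-135) = -4 + (5*(-11))*(-1/135) = -4 - 55*(-1/135) = -4 + 11/27 = -97/27 ≈ -3.5926)
B(x) = 2*x² (B(x) = (2*x)*x = 2*x²)
√(B(l) + (13519 - 216126)) = √(2*(-97/27)² + (13519 - 216126)) = √(2*(9409/729) - 202607) = √(18818/729 - 202607) = √(-147681685/729) = I*√147681685/27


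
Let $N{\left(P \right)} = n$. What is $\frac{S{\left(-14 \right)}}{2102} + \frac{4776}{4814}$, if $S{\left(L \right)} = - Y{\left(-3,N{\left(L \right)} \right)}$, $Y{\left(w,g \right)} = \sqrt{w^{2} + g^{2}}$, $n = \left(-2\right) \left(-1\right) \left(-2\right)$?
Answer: $\frac{5007541}{5059514} \approx 0.98973$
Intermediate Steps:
$n = -4$ ($n = 2 \left(-2\right) = -4$)
$N{\left(P \right)} = -4$
$Y{\left(w,g \right)} = \sqrt{g^{2} + w^{2}}$
$S{\left(L \right)} = -5$ ($S{\left(L \right)} = - \sqrt{\left(-4\right)^{2} + \left(-3\right)^{2}} = - \sqrt{16 + 9} = - \sqrt{25} = \left(-1\right) 5 = -5$)
$\frac{S{\left(-14 \right)}}{2102} + \frac{4776}{4814} = - \frac{5}{2102} + \frac{4776}{4814} = \left(-5\right) \frac{1}{2102} + 4776 \cdot \frac{1}{4814} = - \frac{5}{2102} + \frac{2388}{2407} = \frac{5007541}{5059514}$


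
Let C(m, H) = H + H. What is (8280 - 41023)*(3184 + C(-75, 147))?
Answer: -113880154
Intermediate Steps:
C(m, H) = 2*H
(8280 - 41023)*(3184 + C(-75, 147)) = (8280 - 41023)*(3184 + 2*147) = -32743*(3184 + 294) = -32743*3478 = -113880154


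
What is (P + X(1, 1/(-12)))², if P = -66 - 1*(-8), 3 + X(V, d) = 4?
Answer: 3249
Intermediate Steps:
X(V, d) = 1 (X(V, d) = -3 + 4 = 1)
P = -58 (P = -66 + 8 = -58)
(P + X(1, 1/(-12)))² = (-58 + 1)² = (-57)² = 3249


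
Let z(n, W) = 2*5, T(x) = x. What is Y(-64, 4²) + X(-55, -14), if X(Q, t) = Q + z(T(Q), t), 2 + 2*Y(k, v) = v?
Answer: -38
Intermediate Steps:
z(n, W) = 10
Y(k, v) = -1 + v/2
X(Q, t) = 10 + Q (X(Q, t) = Q + 10 = 10 + Q)
Y(-64, 4²) + X(-55, -14) = (-1 + (½)*4²) + (10 - 55) = (-1 + (½)*16) - 45 = (-1 + 8) - 45 = 7 - 45 = -38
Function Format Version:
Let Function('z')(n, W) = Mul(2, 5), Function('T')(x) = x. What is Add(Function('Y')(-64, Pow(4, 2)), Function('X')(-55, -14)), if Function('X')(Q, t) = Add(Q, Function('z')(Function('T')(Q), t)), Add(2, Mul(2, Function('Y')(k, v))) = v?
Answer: -38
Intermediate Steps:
Function('z')(n, W) = 10
Function('Y')(k, v) = Add(-1, Mul(Rational(1, 2), v))
Function('X')(Q, t) = Add(10, Q) (Function('X')(Q, t) = Add(Q, 10) = Add(10, Q))
Add(Function('Y')(-64, Pow(4, 2)), Function('X')(-55, -14)) = Add(Add(-1, Mul(Rational(1, 2), Pow(4, 2))), Add(10, -55)) = Add(Add(-1, Mul(Rational(1, 2), 16)), -45) = Add(Add(-1, 8), -45) = Add(7, -45) = -38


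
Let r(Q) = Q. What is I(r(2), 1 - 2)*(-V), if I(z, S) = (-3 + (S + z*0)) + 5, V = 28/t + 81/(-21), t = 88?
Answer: 545/154 ≈ 3.5390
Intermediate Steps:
V = -545/154 (V = 28/88 + 81/(-21) = 28*(1/88) + 81*(-1/21) = 7/22 - 27/7 = -545/154 ≈ -3.5390)
I(z, S) = 2 + S (I(z, S) = (-3 + (S + 0)) + 5 = (-3 + S) + 5 = 2 + S)
I(r(2), 1 - 2)*(-V) = (2 + (1 - 2))*(-1*(-545/154)) = (2 - 1)*(545/154) = 1*(545/154) = 545/154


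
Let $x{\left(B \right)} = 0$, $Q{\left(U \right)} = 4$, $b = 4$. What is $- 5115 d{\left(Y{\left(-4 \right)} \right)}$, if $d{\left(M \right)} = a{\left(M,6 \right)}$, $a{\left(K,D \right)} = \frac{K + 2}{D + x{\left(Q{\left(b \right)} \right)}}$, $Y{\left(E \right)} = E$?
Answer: $1705$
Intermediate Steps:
$a{\left(K,D \right)} = \frac{2 + K}{D}$ ($a{\left(K,D \right)} = \frac{K + 2}{D + 0} = \frac{2 + K}{D}$)
$d{\left(M \right)} = \frac{1}{3} + \frac{M}{6}$ ($d{\left(M \right)} = \frac{2 + M}{6} = \frac{1}{3} + \frac{M}{6}$)
$- 5115 d{\left(Y{\left(-4 \right)} \right)} = - 5115 \left(\frac{1}{3} + \frac{1}{6} \left(-4\right)\right) = - 5115 \left(\frac{1}{3} - \frac{2}{3}\right) = \left(-5115\right) \left(- \frac{1}{3}\right) = 1705$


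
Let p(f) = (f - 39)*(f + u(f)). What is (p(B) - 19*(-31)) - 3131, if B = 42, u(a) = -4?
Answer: -2428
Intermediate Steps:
p(f) = (-39 + f)*(-4 + f) (p(f) = (f - 39)*(f - 4) = (-39 + f)*(-4 + f))
(p(B) - 19*(-31)) - 3131 = ((156 + 42² - 43*42) - 19*(-31)) - 3131 = ((156 + 1764 - 1806) + 589) - 3131 = (114 + 589) - 3131 = 703 - 3131 = -2428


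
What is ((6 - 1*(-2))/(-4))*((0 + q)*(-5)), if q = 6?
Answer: 60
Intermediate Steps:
((6 - 1*(-2))/(-4))*((0 + q)*(-5)) = ((6 - 1*(-2))/(-4))*((0 + 6)*(-5)) = ((6 + 2)*(-¼))*(6*(-5)) = (8*(-¼))*(-30) = -2*(-30) = 60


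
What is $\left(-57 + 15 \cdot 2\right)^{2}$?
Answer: $729$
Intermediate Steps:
$\left(-57 + 15 \cdot 2\right)^{2} = \left(-57 + 30\right)^{2} = \left(-27\right)^{2} = 729$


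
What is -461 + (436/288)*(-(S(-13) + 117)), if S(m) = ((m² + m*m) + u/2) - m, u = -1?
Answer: -168299/144 ≈ -1168.7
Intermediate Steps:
S(m) = -½ - m + 2*m² (S(m) = ((m² + m*m) - 1/2) - m = ((m² + m²) - 1*½) - m = (2*m² - ½) - m = (-½ + 2*m²) - m = -½ - m + 2*m²)
-461 + (436/288)*(-(S(-13) + 117)) = -461 + (436/288)*(-((-½ - 1*(-13) + 2*(-13)²) + 117)) = -461 + (436*(1/288))*(-((-½ + 13 + 2*169) + 117)) = -461 + 109*(-((-½ + 13 + 338) + 117))/72 = -461 + 109*(-(701/2 + 117))/72 = -461 + 109*(-1*935/2)/72 = -461 + (109/72)*(-935/2) = -461 - 101915/144 = -168299/144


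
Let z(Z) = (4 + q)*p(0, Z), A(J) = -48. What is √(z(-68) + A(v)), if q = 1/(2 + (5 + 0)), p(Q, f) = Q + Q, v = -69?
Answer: 4*I*√3 ≈ 6.9282*I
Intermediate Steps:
p(Q, f) = 2*Q
q = ⅐ (q = 1/(2 + 5) = 1/7 = ⅐ ≈ 0.14286)
z(Z) = 0 (z(Z) = (4 + ⅐)*(2*0) = (29/7)*0 = 0)
√(z(-68) + A(v)) = √(0 - 48) = √(-48) = 4*I*√3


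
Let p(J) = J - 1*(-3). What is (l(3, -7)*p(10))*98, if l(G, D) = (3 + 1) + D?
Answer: -3822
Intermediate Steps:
l(G, D) = 4 + D
p(J) = 3 + J (p(J) = J + 3 = 3 + J)
(l(3, -7)*p(10))*98 = ((4 - 7)*(3 + 10))*98 = -3*13*98 = -39*98 = -3822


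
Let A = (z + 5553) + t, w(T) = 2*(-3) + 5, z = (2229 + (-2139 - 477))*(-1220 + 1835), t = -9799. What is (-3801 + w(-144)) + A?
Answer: -246053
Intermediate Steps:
z = -238005 (z = (2229 - 2616)*615 = -387*615 = -238005)
w(T) = -1 (w(T) = -6 + 5 = -1)
A = -242251 (A = (-238005 + 5553) - 9799 = -232452 - 9799 = -242251)
(-3801 + w(-144)) + A = (-3801 - 1) - 242251 = -3802 - 242251 = -246053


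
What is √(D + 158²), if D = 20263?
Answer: 7*√923 ≈ 212.67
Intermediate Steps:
√(D + 158²) = √(20263 + 158²) = √(20263 + 24964) = √45227 = 7*√923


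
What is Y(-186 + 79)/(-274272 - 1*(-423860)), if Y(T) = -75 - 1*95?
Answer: -85/74794 ≈ -0.0011365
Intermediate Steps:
Y(T) = -170 (Y(T) = -75 - 95 = -170)
Y(-186 + 79)/(-274272 - 1*(-423860)) = -170/(-274272 - 1*(-423860)) = -170/(-274272 + 423860) = -170/149588 = -170*1/149588 = -85/74794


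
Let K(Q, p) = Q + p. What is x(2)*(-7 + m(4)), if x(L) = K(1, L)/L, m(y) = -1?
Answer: -12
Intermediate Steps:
x(L) = (1 + L)/L
x(2)*(-7 + m(4)) = ((1 + 2)/2)*(-7 - 1) = ((1/2)*3)*(-8) = (3/2)*(-8) = -12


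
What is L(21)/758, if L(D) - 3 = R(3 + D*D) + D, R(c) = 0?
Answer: 12/379 ≈ 0.031662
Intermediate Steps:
L(D) = 3 + D (L(D) = 3 + (0 + D) = 3 + D)
L(21)/758 = (3 + 21)/758 = 24*(1/758) = 12/379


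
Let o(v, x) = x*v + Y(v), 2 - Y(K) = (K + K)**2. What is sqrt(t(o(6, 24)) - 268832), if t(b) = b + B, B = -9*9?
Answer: 3*I*sqrt(29879) ≈ 518.57*I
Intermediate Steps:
Y(K) = 2 - 4*K**2 (Y(K) = 2 - (K + K)**2 = 2 - (2*K)**2 = 2 - 4*K**2)
o(v, x) = 2 - 4*v**2 + v*x (o(v, x) = x*v + (2 - 4*v**2) = v*x + (2 - 4*v**2) = 2 - 4*v**2 + v*x)
B = -81
t(b) = -81 + b (t(b) = b - 81 = -81 + b)
sqrt(t(o(6, 24)) - 268832) = sqrt((-81 + (2 - 4*6**2 + 6*24)) - 268832) = sqrt((-81 + (2 - 4*36 + 144)) - 268832) = sqrt((-81 + (2 - 144 + 144)) - 268832) = sqrt((-81 + 2) - 268832) = sqrt(-79 - 268832) = sqrt(-268911) = 3*I*sqrt(29879)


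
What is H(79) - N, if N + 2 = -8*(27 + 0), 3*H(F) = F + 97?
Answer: 830/3 ≈ 276.67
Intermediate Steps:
H(F) = 97/3 + F/3 (H(F) = (F + 97)/3 = (97 + F)/3 = 97/3 + F/3)
N = -218 (N = -2 - 8*(27 + 0) = -2 - 8*27 = -2 - 216 = -218)
H(79) - N = (97/3 + (⅓)*79) - 1*(-218) = (97/3 + 79/3) + 218 = 176/3 + 218 = 830/3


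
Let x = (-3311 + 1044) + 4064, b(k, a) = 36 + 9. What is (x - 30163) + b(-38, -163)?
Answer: -28321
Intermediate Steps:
b(k, a) = 45
x = 1797 (x = -2267 + 4064 = 1797)
(x - 30163) + b(-38, -163) = (1797 - 30163) + 45 = -28366 + 45 = -28321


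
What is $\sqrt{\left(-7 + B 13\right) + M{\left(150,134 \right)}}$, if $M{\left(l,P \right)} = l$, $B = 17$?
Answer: $2 \sqrt{91} \approx 19.079$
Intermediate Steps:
$\sqrt{\left(-7 + B 13\right) + M{\left(150,134 \right)}} = \sqrt{\left(-7 + 17 \cdot 13\right) + 150} = \sqrt{\left(-7 + 221\right) + 150} = \sqrt{214 + 150} = \sqrt{364} = 2 \sqrt{91}$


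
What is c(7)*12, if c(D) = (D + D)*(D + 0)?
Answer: 1176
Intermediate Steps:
c(D) = 2*D² (c(D) = (2*D)*D = 2*D²)
c(7)*12 = (2*7²)*12 = (2*49)*12 = 98*12 = 1176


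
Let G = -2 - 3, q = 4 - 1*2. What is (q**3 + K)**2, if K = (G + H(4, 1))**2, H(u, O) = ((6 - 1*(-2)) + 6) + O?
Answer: 11664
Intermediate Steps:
q = 2 (q = 4 - 2 = 2)
H(u, O) = 14 + O (H(u, O) = ((6 + 2) + 6) + O = (8 + 6) + O = 14 + O)
G = -5
K = 100 (K = (-5 + (14 + 1))**2 = (-5 + 15)**2 = 10**2 = 100)
(q**3 + K)**2 = (2**3 + 100)**2 = (8 + 100)**2 = 108**2 = 11664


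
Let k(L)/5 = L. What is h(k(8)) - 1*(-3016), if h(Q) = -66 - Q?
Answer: 2910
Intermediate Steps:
k(L) = 5*L
h(k(8)) - 1*(-3016) = (-66 - 5*8) - 1*(-3016) = (-66 - 1*40) + 3016 = (-66 - 40) + 3016 = -106 + 3016 = 2910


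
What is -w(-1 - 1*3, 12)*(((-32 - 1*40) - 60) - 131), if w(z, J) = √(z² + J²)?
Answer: 1052*√10 ≈ 3326.7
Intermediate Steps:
w(z, J) = √(J² + z²)
-w(-1 - 1*3, 12)*(((-32 - 1*40) - 60) - 131) = -√(12² + (-1 - 1*3)²)*(((-32 - 1*40) - 60) - 131) = -√(144 + (-1 - 3)²)*(((-32 - 40) - 60) - 131) = -√(144 + (-4)²)*((-72 - 60) - 131) = -√(144 + 16)*(-132 - 131) = -√160*(-263) = -4*√10*(-263) = -(-1052)*√10 = 1052*√10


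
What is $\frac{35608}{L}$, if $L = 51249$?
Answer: $\frac{35608}{51249} \approx 0.6948$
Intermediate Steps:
$\frac{35608}{L} = \frac{35608}{51249}$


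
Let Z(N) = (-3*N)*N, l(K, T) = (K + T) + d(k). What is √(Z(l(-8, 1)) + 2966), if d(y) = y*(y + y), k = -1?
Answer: 7*√59 ≈ 53.768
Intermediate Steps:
d(y) = 2*y² (d(y) = y*(2*y) = 2*y²)
l(K, T) = 2 + K + T (l(K, T) = (K + T) + 2*(-1)² = (K + T) + 2*1 = (K + T) + 2 = 2 + K + T)
Z(N) = -3*N²
√(Z(l(-8, 1)) + 2966) = √(-3*(2 - 8 + 1)² + 2966) = √(-3*(-5)² + 2966) = √(-3*25 + 2966) = √(-75 + 2966) = √2891 = 7*√59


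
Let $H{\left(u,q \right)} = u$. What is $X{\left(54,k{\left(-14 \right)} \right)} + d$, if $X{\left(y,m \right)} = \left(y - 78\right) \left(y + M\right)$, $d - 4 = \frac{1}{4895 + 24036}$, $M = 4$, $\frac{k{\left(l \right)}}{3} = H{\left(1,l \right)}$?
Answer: $- \frac{40156227}{28931} \approx -1388.0$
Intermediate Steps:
$k{\left(l \right)} = 3$ ($k{\left(l \right)} = 3 \cdot 1 = 3$)
$d = \frac{115725}{28931}$ ($d = 4 + \frac{1}{4895 + 24036} = 4 + \frac{1}{28931} = \frac{115725}{28931} \approx 4.0$)
$X{\left(y,m \right)} = \left(-78 + y\right) \left(4 + y\right)$ ($X{\left(y,m \right)} = \left(y - 78\right) \left(y + 4\right) = \left(-78 + y\right) \left(4 + y\right)$)
$X{\left(54,k{\left(-14 \right)} \right)} + d = \left(-312 + 54^{2} - 3996\right) + \frac{115725}{28931} = \left(-312 + 2916 - 3996\right) + \frac{115725}{28931} = -1392 + \frac{115725}{28931} = - \frac{40156227}{28931}$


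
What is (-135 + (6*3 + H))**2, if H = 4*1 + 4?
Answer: 11881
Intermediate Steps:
H = 8 (H = 4 + 4 = 8)
(-135 + (6*3 + H))**2 = (-135 + (6*3 + 8))**2 = (-135 + (18 + 8))**2 = (-135 + 26)**2 = (-109)**2 = 11881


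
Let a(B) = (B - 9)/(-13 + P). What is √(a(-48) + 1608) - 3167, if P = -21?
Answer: -3167 + 3*√206754/34 ≈ -3126.9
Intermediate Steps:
a(B) = 9/34 - B/34 (a(B) = (B - 9)/(-13 - 21) = (-9 + B)/(-34) = (-9 + B)*(-1/34) = 9/34 - B/34)
√(a(-48) + 1608) - 3167 = √((9/34 - 1/34*(-48)) + 1608) - 3167 = √((9/34 + 24/17) + 1608) - 3167 = √(57/34 + 1608) - 3167 = √(54729/34) - 3167 = 3*√206754/34 - 3167 = -3167 + 3*√206754/34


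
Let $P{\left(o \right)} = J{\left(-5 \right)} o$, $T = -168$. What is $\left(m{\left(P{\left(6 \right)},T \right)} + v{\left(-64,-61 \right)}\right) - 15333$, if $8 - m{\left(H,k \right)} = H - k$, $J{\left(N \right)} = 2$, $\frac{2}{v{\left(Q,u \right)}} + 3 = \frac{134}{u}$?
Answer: $- \frac{4915207}{317} \approx -15505.0$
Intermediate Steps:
$v{\left(Q,u \right)} = \frac{2}{-3 + \frac{134}{u}}$
$P{\left(o \right)} = 2 o$
$m{\left(H,k \right)} = 8 + k - H$ ($m{\left(H,k \right)} = 8 - \left(H - k\right) = 8 + k - H$)
$\left(m{\left(P{\left(6 \right)},T \right)} + v{\left(-64,-61 \right)}\right) - 15333 = \left(\left(8 - 168 - 2 \cdot 6\right) - - \frac{122}{-134 + 3 \left(-61\right)}\right) - 15333 = \left(\left(8 - 168 - 12\right) - - \frac{122}{-134 - 183}\right) - 15333 = \left(\left(8 - 168 - 12\right) - - \frac{122}{-317}\right) - 15333 = \left(-172 - \left(-122\right) \left(- \frac{1}{317}\right)\right) - 15333 = \left(-172 - \frac{122}{317}\right) - 15333 = - \frac{54646}{317} - 15333 = - \frac{4915207}{317}$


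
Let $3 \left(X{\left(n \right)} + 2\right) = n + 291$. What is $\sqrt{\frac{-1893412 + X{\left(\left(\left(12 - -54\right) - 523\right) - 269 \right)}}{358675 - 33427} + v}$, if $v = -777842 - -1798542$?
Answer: $\frac{\sqrt{13943107081722}}{3696} \approx 1010.3$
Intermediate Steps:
$v = 1020700$ ($v = -777842 + 1798542 = 1020700$)
$X{\left(n \right)} = 95 + \frac{n}{3}$ ($X{\left(n \right)} = -2 + \frac{n + 291}{3} = -2 + \frac{291 + n}{3} = -2 + \left(97 + \frac{n}{3}\right) = 95 + \frac{n}{3}$)
$\sqrt{\frac{-1893412 + X{\left(\left(\left(12 - -54\right) - 523\right) - 269 \right)}}{358675 - 33427} + v} = \sqrt{\frac{-1893412 + \left(95 + \frac{\left(\left(12 - -54\right) - 523\right) - 269}{3}\right)}{358675 - 33427} + 1020700} = \sqrt{\frac{-1893412 + \left(95 + \frac{\left(\left(12 + 54\right) - 523\right) - 269}{3}\right)}{325248} + 1020700} = \sqrt{\left(-1893412 + \left(95 + \frac{\left(66 - 523\right) - 269}{3}\right)\right) \frac{1}{325248} + 1020700} = \sqrt{\left(-1893412 + \left(95 + \frac{-457 - 269}{3}\right)\right) \frac{1}{325248} + 1020700} = \sqrt{\left(-1893412 + \left(95 + \frac{1}{3} \left(-726\right)\right)\right) \frac{1}{325248} + 1020700} = \sqrt{\left(-1893412 + \left(95 - 242\right)\right) \frac{1}{325248} + 1020700} = \sqrt{\left(-1893412 - 147\right) \frac{1}{325248} + 1020700} = \sqrt{\left(-1893559\right) \frac{1}{325248} + 1020700} = \sqrt{- \frac{1893559}{325248} + 1020700} = \sqrt{\frac{331978740041}{325248}} = \frac{\sqrt{13943107081722}}{3696}$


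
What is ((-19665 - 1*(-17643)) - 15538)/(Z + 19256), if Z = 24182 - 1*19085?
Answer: -17560/24353 ≈ -0.72106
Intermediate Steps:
Z = 5097 (Z = 24182 - 19085 = 5097)
((-19665 - 1*(-17643)) - 15538)/(Z + 19256) = ((-19665 - 1*(-17643)) - 15538)/(5097 + 19256) = ((-19665 + 17643) - 15538)/24353 = (-2022 - 15538)*(1/24353) = -17560*1/24353 = -17560/24353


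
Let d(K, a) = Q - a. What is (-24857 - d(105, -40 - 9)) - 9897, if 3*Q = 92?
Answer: -104501/3 ≈ -34834.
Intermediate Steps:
Q = 92/3 (Q = (1/3)*92 = 92/3 ≈ 30.667)
d(K, a) = 92/3 - a
(-24857 - d(105, -40 - 9)) - 9897 = (-24857 - (92/3 - (-40 - 9))) - 9897 = (-24857 - (92/3 - 1*(-49))) - 9897 = (-24857 - (92/3 + 49)) - 9897 = (-24857 - 1*239/3) - 9897 = (-24857 - 239/3) - 9897 = -74810/3 - 9897 = -104501/3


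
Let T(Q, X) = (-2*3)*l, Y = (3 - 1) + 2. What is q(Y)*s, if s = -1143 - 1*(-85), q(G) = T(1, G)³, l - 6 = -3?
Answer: 6170256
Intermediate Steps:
l = 3 (l = 6 - 3 = 3)
Y = 4 (Y = 2 + 2 = 4)
T(Q, X) = -18 (T(Q, X) = -2*3*3 = -6*3 = -18)
q(G) = -5832 (q(G) = (-18)³ = -5832)
s = -1058 (s = -1143 + 85 = -1058)
q(Y)*s = -5832*(-1058) = 6170256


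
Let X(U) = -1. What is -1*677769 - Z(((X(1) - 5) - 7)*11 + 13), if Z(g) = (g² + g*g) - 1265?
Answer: -710304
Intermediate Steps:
Z(g) = -1265 + 2*g² (Z(g) = (g² + g²) - 1265 = 2*g² - 1265 = -1265 + 2*g²)
-1*677769 - Z(((X(1) - 5) - 7)*11 + 13) = -1*677769 - (-1265 + 2*(((-1 - 5) - 7)*11 + 13)²) = -677769 - (-1265 + 2*((-6 - 7)*11 + 13)²) = -677769 - (-1265 + 2*(-13*11 + 13)²) = -677769 - (-1265 + 2*(-143 + 13)²) = -677769 - (-1265 + 2*(-130)²) = -677769 - (-1265 + 2*16900) = -677769 - (-1265 + 33800) = -677769 - 1*32535 = -677769 - 32535 = -710304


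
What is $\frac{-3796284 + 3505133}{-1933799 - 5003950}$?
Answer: $\frac{41593}{991107} \approx 0.041966$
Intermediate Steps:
$\frac{-3796284 + 3505133}{-1933799 - 5003950} = - \frac{291151}{-6937749} = \left(-291151\right) \left(- \frac{1}{6937749}\right) = \frac{41593}{991107}$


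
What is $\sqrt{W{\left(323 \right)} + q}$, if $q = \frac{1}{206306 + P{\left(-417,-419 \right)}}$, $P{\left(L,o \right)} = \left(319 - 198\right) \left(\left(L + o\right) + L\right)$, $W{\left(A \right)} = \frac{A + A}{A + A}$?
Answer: $\frac{\sqrt{332375438}}{18231} \approx 1.0$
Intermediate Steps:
$W{\left(A \right)} = 1$ ($W{\left(A \right)} = \frac{2 A}{2 A} = 2 A \frac{1}{2 A} = 1$)
$P{\left(L,o \right)} = 121 o + 242 L$ ($P{\left(L,o \right)} = 121 \left(o + 2 L\right) = 121 o + 242 L$)
$q = \frac{1}{54693}$ ($q = \frac{1}{206306 + \left(121 \left(-419\right) + 242 \left(-417\right)\right)} = \frac{1}{206306 - 151613} = \frac{1}{54693} \approx 1.8284 \cdot 10^{-5}$)
$\sqrt{W{\left(323 \right)} + q} = \sqrt{1 + \frac{1}{54693}} = \sqrt{\frac{54694}{54693}} = \frac{\sqrt{332375438}}{18231}$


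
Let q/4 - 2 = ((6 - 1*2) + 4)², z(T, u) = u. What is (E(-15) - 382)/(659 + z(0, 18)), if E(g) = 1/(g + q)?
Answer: -95117/168573 ≈ -0.56425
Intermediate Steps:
q = 264 (q = 8 + 4*((6 - 1*2) + 4)² = 8 + 4*((6 - 2) + 4)² = 8 + 4*(4 + 4)² = 8 + 4*8² = 8 + 4*64 = 8 + 256 = 264)
E(g) = 1/(264 + g) (E(g) = 1/(g + 264) = 1/(264 + g))
(E(-15) - 382)/(659 + z(0, 18)) = (1/(264 - 15) - 382)/(659 + 18) = (1/249 - 382)/677 = (1/249 - 382)*(1/677) = -95117/249*1/677 = -95117/168573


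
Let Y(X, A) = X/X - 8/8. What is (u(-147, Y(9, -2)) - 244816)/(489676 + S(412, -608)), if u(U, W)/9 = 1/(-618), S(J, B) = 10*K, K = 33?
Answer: -50432099/100941236 ≈ -0.49962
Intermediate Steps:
Y(X, A) = 0 (Y(X, A) = 1 - 8*⅛ = 1 - 1 = 0)
S(J, B) = 330 (S(J, B) = 10*33 = 330)
u(U, W) = -3/206 (u(U, W) = 9/(-618) = 9*(-1/618) = -3/206)
(u(-147, Y(9, -2)) - 244816)/(489676 + S(412, -608)) = (-3/206 - 244816)/(489676 + 330) = -50432099/206/490006 = -50432099/206*1/490006 = -50432099/100941236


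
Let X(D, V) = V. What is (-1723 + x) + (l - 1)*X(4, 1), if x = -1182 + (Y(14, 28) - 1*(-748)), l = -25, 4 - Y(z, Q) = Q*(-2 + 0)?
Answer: -2123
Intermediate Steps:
Y(z, Q) = 4 + 2*Q (Y(z, Q) = 4 - Q*(-2 + 0) = 4 - Q*(-2) = 4 - (-2)*Q = 4 + 2*Q)
x = -374 (x = -1182 + ((4 + 2*28) - 1*(-748)) = -1182 + ((4 + 56) + 748) = -1182 + (60 + 748) = -1182 + 808 = -374)
(-1723 + x) + (l - 1)*X(4, 1) = (-1723 - 374) + (-25 - 1)*1 = -2097 - 26*1 = -2097 - 26 = -2123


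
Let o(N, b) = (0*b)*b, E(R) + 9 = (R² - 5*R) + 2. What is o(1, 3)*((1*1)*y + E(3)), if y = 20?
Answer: 0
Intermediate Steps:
E(R) = -7 + R² - 5*R (E(R) = -9 + ((R² - 5*R) + 2) = -9 + (2 + R² - 5*R) = -7 + R² - 5*R)
o(N, b) = 0 (o(N, b) = 0*b = 0)
o(1, 3)*((1*1)*y + E(3)) = 0*((1*1)*20 + (-7 + 3² - 5*3)) = 0*(1*20 + (-7 + 9 - 15)) = 0*(20 - 13) = 0*7 = 0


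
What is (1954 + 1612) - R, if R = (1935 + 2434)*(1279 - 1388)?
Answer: 479787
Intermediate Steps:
R = -476221 (R = 4369*(-109) = -476221)
(1954 + 1612) - R = (1954 + 1612) - 1*(-476221) = 3566 + 476221 = 479787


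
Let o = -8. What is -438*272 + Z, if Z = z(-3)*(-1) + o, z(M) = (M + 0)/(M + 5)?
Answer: -238285/2 ≈ -1.1914e+5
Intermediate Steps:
z(M) = M/(5 + M)
Z = -13/2 (Z = -3/(5 - 3)*(-1) - 8 = -3/2*(-1) - 8 = 3/2 - 8 = -13/2 ≈ -6.5000)
-438*272 + Z = -438*272 - 13/2 = -119136 - 13/2 = -238285/2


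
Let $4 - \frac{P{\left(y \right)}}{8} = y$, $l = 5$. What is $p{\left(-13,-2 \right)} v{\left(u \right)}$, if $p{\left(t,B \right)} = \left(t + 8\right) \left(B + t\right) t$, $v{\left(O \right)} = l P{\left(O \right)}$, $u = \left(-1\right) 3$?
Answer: $-273000$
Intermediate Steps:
$P{\left(y \right)} = 32 - 8 y$
$u = -3$
$v{\left(O \right)} = 160 - 40 O$ ($v{\left(O \right)} = 5 \left(32 - 8 O\right) = 160 - 40 O$)
$p{\left(t,B \right)} = t \left(8 + t\right) \left(B + t\right)$ ($p{\left(t,B \right)} = \left(8 + t\right) \left(B + t\right) t = t \left(8 + t\right) \left(B + t\right)$)
$p{\left(-13,-2 \right)} v{\left(u \right)} = - 13 \left(\left(-13\right)^{2} + 8 \left(-2\right) + 8 \left(-13\right) - -26\right) \left(160 - -120\right) = - 13 \left(169 - 16 - 104 + 26\right) \left(160 + 120\right) = \left(-13\right) 75 \cdot 280 = \left(-975\right) 280 = -273000$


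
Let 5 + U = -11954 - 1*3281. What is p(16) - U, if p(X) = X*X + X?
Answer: 15512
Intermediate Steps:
U = -15240 (U = -5 + (-11954 - 1*3281) = -5 + (-11954 - 3281) = -5 - 15235 = -15240)
p(X) = X + X² (p(X) = X² + X = X + X²)
p(16) - U = 16*(1 + 16) - 1*(-15240) = 16*17 + 15240 = 272 + 15240 = 15512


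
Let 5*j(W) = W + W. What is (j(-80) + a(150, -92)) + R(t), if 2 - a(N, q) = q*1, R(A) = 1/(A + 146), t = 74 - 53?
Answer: 10355/167 ≈ 62.006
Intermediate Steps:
t = 21
R(A) = 1/(146 + A)
j(W) = 2*W/5 (j(W) = (W + W)/5 = (2*W)/5 = 2*W/5)
a(N, q) = 2 - q
(j(-80) + a(150, -92)) + R(t) = ((⅖)*(-80) + (2 - 1*(-92))) + 1/(146 + 21) = (-32 + (2 + 92)) + 1/167 = (-32 + 94) + 1/167 = 62 + 1/167 = 10355/167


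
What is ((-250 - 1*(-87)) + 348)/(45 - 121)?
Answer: -185/76 ≈ -2.4342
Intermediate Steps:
((-250 - 1*(-87)) + 348)/(45 - 121) = ((-250 + 87) + 348)/(-76) = (-163 + 348)*(-1/76) = 185*(-1/76) = -185/76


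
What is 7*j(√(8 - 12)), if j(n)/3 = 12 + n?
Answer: 252 + 42*I ≈ 252.0 + 42.0*I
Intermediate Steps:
j(n) = 36 + 3*n (j(n) = 3*(12 + n) = 36 + 3*n)
7*j(√(8 - 12)) = 7*(36 + 3*√(8 - 12)) = 7*(36 + 3*√(-4)) = 7*(36 + 3*(2*I)) = 7*(36 + 6*I) = 252 + 42*I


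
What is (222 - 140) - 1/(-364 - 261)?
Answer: 51251/625 ≈ 82.002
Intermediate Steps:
(222 - 140) - 1/(-364 - 261) = 82 - 1/(-625) = 82 - 1*(-1/625) = 82 + 1/625 = 51251/625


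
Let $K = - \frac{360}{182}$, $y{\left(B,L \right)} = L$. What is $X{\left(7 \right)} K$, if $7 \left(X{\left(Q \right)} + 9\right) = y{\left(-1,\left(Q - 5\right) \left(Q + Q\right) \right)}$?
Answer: $\frac{900}{91} \approx 9.8901$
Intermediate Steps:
$X{\left(Q \right)} = -9 + \frac{2 Q \left(-5 + Q\right)}{7}$ ($X{\left(Q \right)} = -9 + \frac{\left(Q - 5\right) \left(Q + Q\right)}{7} = -9 + \frac{\left(-5 + Q\right) 2 Q}{7} = -9 + \frac{2 Q \left(-5 + Q\right)}{7}$)
$K = - \frac{180}{91}$ ($K = \left(-360\right) \frac{1}{182} = - \frac{180}{91} \approx -1.978$)
$X{\left(7 \right)} K = \left(-9 + \frac{2}{7} \cdot 7 \left(-5 + 7\right)\right) \left(- \frac{180}{91}\right) = \left(-9 + \frac{2}{7} \cdot 7 \cdot 2\right) \left(- \frac{180}{91}\right) = \left(-9 + 4\right) \left(- \frac{180}{91}\right) = \left(-5\right) \left(- \frac{180}{91}\right) = \frac{900}{91}$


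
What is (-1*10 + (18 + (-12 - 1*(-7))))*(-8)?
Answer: -24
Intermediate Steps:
(-1*10 + (18 + (-12 - 1*(-7))))*(-8) = (-10 + (18 + (-12 + 7)))*(-8) = (-10 + (18 - 5))*(-8) = (-10 + 13)*(-8) = 3*(-8) = -24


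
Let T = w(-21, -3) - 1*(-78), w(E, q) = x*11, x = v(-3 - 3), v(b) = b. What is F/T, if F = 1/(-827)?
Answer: -1/9924 ≈ -0.00010077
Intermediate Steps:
x = -6 (x = -3 - 3 = -6)
w(E, q) = -66 (w(E, q) = -6*11 = -66)
F = -1/827 ≈ -0.0012092
T = 12 (T = -66 - 1*(-78) = -66 + 78 = 12)
F/T = -1/827/12 = -1/827*1/12 = -1/9924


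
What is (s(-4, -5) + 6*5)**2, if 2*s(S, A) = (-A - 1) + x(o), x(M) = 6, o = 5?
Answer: 1225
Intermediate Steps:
s(S, A) = 5/2 - A/2 (s(S, A) = ((-A - 1) + 6)/2 = ((-1 - A) + 6)/2 = (5 - A)/2 = 5/2 - A/2)
(s(-4, -5) + 6*5)**2 = ((5/2 - 1/2*(-5)) + 6*5)**2 = ((5/2 + 5/2) + 30)**2 = (5 + 30)**2 = 35**2 = 1225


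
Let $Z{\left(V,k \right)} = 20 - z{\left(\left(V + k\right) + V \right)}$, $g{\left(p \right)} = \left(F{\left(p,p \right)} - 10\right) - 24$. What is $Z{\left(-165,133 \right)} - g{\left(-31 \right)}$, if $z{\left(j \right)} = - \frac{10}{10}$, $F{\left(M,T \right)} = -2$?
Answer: $57$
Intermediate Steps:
$g{\left(p \right)} = -36$ ($g{\left(p \right)} = \left(-2 - 10\right) - 24 = -12 - 24 = -36$)
$z{\left(j \right)} = -1$ ($z{\left(j \right)} = \left(-10\right) \frac{1}{10} = -1$)
$Z{\left(V,k \right)} = 21$ ($Z{\left(V,k \right)} = 20 - -1 = 20 + 1 = 21$)
$Z{\left(-165,133 \right)} - g{\left(-31 \right)} = 21 - -36 = 21 + 36 = 57$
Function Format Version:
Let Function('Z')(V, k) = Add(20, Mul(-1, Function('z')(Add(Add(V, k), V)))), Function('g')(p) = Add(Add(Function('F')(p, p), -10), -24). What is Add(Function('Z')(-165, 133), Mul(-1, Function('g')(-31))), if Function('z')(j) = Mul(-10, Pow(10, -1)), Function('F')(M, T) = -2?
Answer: 57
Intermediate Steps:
Function('g')(p) = -36 (Function('g')(p) = Add(Add(-2, -10), -24) = Add(-12, -24) = -36)
Function('z')(j) = -1 (Function('z')(j) = Mul(-10, Rational(1, 10)) = -1)
Function('Z')(V, k) = 21 (Function('Z')(V, k) = Add(20, Mul(-1, -1)) = Add(20, 1) = 21)
Add(Function('Z')(-165, 133), Mul(-1, Function('g')(-31))) = Add(21, Mul(-1, -36)) = Add(21, 36) = 57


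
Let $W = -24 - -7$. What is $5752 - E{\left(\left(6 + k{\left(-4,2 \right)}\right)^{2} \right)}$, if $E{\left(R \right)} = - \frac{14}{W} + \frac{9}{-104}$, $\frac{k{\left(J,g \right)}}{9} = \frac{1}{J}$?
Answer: $\frac{10168233}{1768} \approx 5751.3$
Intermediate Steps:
$k{\left(J,g \right)} = \frac{9}{J}$
$W = -17$ ($W = -24 + 7 = -17$)
$E{\left(R \right)} = \frac{1303}{1768}$ ($E{\left(R \right)} = - \frac{14}{-17} + \frac{9}{-104} = \left(-14\right) \left(- \frac{1}{17}\right) + 9 \left(- \frac{1}{104}\right) = \frac{14}{17} - \frac{9}{104} = \frac{1303}{1768}$)
$5752 - E{\left(\left(6 + k{\left(-4,2 \right)}\right)^{2} \right)} = 5752 - \frac{1303}{1768} = \frac{10168233}{1768}$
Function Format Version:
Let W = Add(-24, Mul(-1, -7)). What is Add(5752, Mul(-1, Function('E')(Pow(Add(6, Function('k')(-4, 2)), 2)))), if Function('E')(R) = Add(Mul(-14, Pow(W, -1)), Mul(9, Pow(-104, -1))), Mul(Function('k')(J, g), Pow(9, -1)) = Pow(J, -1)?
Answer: Rational(10168233, 1768) ≈ 5751.3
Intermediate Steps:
Function('k')(J, g) = Mul(9, Pow(J, -1))
W = -17 (W = Add(-24, 7) = -17)
Function('E')(R) = Rational(1303, 1768) (Function('E')(R) = Add(Mul(-14, Pow(-17, -1)), Mul(9, Pow(-104, -1))) = Add(Mul(-14, Rational(-1, 17)), Mul(9, Rational(-1, 104))) = Add(Rational(14, 17), Rational(-9, 104)) = Rational(1303, 1768))
Add(5752, Mul(-1, Function('E')(Pow(Add(6, Function('k')(-4, 2)), 2)))) = Add(5752, Mul(-1, Rational(1303, 1768))) = Add(5752, Rational(-1303, 1768)) = Rational(10168233, 1768)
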